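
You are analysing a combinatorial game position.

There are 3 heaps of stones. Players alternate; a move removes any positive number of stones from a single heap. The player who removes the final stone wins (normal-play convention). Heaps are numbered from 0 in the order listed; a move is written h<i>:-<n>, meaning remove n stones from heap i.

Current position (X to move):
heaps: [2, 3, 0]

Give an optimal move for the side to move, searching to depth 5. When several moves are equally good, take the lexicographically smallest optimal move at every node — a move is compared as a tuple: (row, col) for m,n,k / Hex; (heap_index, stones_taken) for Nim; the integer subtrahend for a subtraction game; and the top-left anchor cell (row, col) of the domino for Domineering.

X's best at [(2,3,0)]: h1:-1

ply 1, X at (2,3,0) | h0:-1=-1→(1,3,0); h0:-2=-1→(0,3,0); h1:-1=+1→(2,2,0)*; h1:-2=-1→(2,1,0); h1:-3=-1→(2,0,0)
ply 2, O at (2,2,0) | h0:-1=-1→(1,2,0)*; h0:-2=-1→(0,2,0); h1:-1=-1→(2,1,0); h1:-2=-1→(2,0,0)
ply 3, X at (1,2,0) | h0:-1=-1→(0,2,0); h1:-1=+1→(1,1,0)*; h1:-2=-1→(1,0,0)
ply 4, O at (1,1,0) | h0:-1=-1→(0,1,0)*; h1:-1=-1→(1,0,0)
ply 5, X at (0,1,0) | h1:-1=+1→(0,0,0)*
ply 6: (0,0,0) is terminal -1 (O); from (2,3,0) depth 5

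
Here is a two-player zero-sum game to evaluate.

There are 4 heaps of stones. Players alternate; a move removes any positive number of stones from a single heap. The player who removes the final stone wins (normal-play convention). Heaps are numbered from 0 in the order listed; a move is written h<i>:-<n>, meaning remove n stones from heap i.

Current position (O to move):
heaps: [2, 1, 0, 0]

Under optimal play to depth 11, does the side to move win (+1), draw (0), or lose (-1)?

value((2,1,0,0), O) = +1

p1 O@[(2,1,0,0)]: h0:-1[(1,1,0,0)]+1* h0:-2[(0,1,0,0)]-1 h1:-1[(2,0,0,0)]-1
p2 X@[(1,1,0,0)]: h0:-1[(0,1,0,0)]-1* h1:-1[(1,0,0,0)]-1
p3 O@[(0,1,0,0)]: h1:-1[(0,0,0,0)]+1*
p4 X@[(0,0,0,0)] terminal -1; root [(2,1,0,0)] d11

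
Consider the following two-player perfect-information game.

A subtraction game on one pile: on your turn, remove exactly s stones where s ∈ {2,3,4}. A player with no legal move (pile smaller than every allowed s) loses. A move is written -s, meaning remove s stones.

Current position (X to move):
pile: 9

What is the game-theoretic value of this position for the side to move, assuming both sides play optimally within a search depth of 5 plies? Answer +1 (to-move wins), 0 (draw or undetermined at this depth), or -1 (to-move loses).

value(9, X) = +1

[9] X move#1: -2:+1/7*, -3:+1/6, -4:-1/5
[7] O move#2: -2:-1/5*, -3:-1/4, -4:-1/3
[5] X move#3: -2:-1/3, -3:-1/2, -4:+1/1*
[1] end (terminal -1, O#4); searched 9 to 5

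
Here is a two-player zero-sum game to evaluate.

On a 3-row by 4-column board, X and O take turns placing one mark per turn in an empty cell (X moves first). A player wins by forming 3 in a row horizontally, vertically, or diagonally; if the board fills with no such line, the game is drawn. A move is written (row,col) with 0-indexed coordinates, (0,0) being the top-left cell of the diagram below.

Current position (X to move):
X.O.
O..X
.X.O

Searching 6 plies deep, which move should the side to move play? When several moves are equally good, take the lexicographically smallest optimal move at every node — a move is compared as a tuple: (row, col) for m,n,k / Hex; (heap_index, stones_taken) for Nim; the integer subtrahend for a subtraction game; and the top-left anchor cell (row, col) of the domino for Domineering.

X's best at [X.O./O..X/.X.O]: (1,1)

[X.O./O..X/.X.O] X move#1: (0,1):-1/XXO./O..X/.X.O, (0,3):-1/X.OX/O..X/.X.O, (1,1):+1/X.O./OX.X/.X.O*, (1,2):+1/X.O./O.XX/.X.O, (2,0):+1/X.O./O..X/XX.O, (2,2):+1/X.O./O..X/.XXO
[X.O./OX.X/.X.O] O move#2: (0,1):-1/XOO./OX.X/.X.O*, (0,3):-1/X.OO/OX.X/.X.O, (1,2):-1/X.O./OXOX/.X.O, (2,0):-1/X.O./OX.X/OX.O, (2,2):-1/X.O./OX.X/.XOO
[XOO./OX.X/.X.O] X move#3: (0,3):-1/XOOX/OX.X/.X.O, (1,2):+1/XOO./OXXX/.X.O*, (2,0):-1/XOO./OX.X/XX.O, (2,2):+1/XOO./OX.X/.XXO
[XOO./OXXX/.X.O] end (terminal -1, O#4); searched X.O./O..X/.X.O to 6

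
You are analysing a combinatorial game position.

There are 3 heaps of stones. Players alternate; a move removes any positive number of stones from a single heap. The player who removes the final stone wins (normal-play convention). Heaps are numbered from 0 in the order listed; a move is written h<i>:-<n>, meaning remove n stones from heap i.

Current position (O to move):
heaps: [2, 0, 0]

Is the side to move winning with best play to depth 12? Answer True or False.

ply 1, O at (2,0,0) | h0:-1=-1→(1,0,0); h0:-2=+1→(0,0,0)*
ply 2: (0,0,0) is terminal -1 (X); from (2,0,0) depth 12

O winning at [(2,0,0)]: True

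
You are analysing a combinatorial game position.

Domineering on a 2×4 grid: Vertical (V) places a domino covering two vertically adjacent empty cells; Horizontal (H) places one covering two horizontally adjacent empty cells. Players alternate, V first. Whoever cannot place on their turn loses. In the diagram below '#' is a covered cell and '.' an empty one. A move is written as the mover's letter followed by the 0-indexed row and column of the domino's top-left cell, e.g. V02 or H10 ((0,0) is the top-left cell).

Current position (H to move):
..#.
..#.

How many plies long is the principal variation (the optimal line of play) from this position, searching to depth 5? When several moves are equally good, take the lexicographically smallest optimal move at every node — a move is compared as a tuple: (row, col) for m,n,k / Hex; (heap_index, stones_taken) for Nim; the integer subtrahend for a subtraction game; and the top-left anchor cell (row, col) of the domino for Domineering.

PV length from [..#./..#.]: 3 plies

ply 1, H at ..#./..#. | H00=+1→###./..#.*; H10=+1→..#./###.
ply 2, V at ###./..#. | V03=-1→####/..##*
ply 3, H at ####/..## | H10=+1→####/####*
ply 4: ####/#### is terminal -1 (V); from ..#./..#. depth 5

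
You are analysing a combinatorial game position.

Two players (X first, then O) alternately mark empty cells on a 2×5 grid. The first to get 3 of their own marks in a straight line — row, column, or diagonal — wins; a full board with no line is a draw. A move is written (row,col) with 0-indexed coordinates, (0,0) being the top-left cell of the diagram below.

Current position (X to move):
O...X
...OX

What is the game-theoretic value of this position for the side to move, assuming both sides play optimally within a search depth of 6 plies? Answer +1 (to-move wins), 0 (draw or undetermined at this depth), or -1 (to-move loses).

value(O...X/...OX, X) = 0

ply 1, X at O...X/...OX | (0,1)=+0→OX..X/...OX*; (0,2)=+0→O.X.X/...OX; (0,3)=+0→O..XX/...OX; (1,0)=+0→O...X/X..OX; (1,1)=+0→O...X/.X.OX; (1,2)=+0→O...X/..XOX
ply 2, O at OX..X/...OX | (0,2)=+0→OXO.X/...OX*; (0,3)=+0→OX.OX/...OX; (1,0)=+0→OX..X/O..OX; (1,1)=+0→OX..X/.O.OX; (1,2)=+0→OX..X/..OOX
ply 3, X at OXO.X/...OX | (0,3)=+0→OXOXX/...OX*; (1,0)=+0→OXO.X/X..OX; (1,1)=+0→OXO.X/.X.OX; (1,2)=+0→OXO.X/..XOX
ply 4, O at OXOXX/...OX | (1,0)=+0→OXOXX/O..OX*; (1,1)=+0→OXOXX/.O.OX; (1,2)=+0→OXOXX/..OOX
ply 5, X at OXOXX/O..OX | (1,1)=+0→OXOXX/OX.OX*; (1,2)=+0→OXOXX/O.XOX
ply 6, O at OXOXX/OX.OX | (1,2)=+0→OXOXX/OXOOX*
ply 7: OXOXX/OXOOX is terminal +0 (X); from O...X/...OX depth 6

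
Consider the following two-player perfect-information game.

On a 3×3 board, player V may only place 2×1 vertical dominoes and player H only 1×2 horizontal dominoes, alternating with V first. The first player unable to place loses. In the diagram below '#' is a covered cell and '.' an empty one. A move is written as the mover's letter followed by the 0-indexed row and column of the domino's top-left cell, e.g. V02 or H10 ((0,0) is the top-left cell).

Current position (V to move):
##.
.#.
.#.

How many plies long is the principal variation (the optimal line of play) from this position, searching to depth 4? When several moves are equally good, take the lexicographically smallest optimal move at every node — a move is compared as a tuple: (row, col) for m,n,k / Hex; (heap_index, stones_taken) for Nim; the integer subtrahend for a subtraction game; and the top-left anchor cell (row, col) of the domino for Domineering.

PV length from [##./.#./.#.]: 1 ply

[##./.#./.#.] V move#1: V02:+1/###/.##/.#.*, V10:+1/##./##./##., V12:+1/##./.##/.##
[###/.##/.#.] end (terminal -1, H#2); searched ##./.#./.#. to 4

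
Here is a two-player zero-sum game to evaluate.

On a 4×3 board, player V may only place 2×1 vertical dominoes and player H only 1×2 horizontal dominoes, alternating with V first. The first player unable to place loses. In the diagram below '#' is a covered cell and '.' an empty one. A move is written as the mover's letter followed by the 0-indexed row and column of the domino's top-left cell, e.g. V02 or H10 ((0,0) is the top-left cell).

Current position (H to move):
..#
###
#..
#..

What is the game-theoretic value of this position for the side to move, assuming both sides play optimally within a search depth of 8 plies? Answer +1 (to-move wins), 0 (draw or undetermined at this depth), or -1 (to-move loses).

value(..#/###/#../#.., H) = +1

ply 1, H at ..#/###/#../#.. | H00=-1→###/###/#../#..; H21=+1→..#/###/###/#..*; H31=+1→..#/###/#../###
ply 2: ..#/###/###/#.. is terminal -1 (V); from ..#/###/#../#.. depth 8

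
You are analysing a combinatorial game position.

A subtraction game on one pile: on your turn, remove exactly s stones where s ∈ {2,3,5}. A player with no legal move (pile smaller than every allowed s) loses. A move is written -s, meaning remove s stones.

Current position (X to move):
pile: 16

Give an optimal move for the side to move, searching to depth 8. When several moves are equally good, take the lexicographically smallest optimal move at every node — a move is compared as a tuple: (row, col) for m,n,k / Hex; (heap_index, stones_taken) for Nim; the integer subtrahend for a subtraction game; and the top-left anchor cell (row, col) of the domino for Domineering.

ply 1, X at 16 | -2=+1→14*; -3=-1→13; -5=-1→11
ply 2, O at 14 | -2=-1→12*; -3=-1→11; -5=-1→9
ply 3, X at 12 | -2=-1→10; -3=-1→9; -5=+1→7*
ply 4, O at 7 | -2=-1→5*; -3=-1→4; -5=-1→2
ply 5, X at 5 | -2=-1→3; -3=-1→2; -5=+1→0*
ply 6: 0 is terminal -1 (O); from 16 depth 8

X's best at [16]: -2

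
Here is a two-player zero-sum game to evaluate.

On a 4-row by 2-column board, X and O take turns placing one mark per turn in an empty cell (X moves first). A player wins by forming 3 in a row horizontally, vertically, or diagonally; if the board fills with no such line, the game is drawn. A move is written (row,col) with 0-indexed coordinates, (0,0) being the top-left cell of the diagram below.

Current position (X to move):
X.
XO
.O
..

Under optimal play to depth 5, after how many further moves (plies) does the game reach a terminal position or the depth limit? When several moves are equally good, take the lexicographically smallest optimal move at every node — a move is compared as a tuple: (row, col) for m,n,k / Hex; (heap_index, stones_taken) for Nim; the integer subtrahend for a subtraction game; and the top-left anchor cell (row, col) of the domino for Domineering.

PV length from [X./XO/.O/..]: 1 ply

ply 1, X at X./XO/.O/.. | (0,1)=-1→XX/XO/.O/..; (2,0)=+1→X./XO/XO/..*; (3,0)=-1→X./XO/.O/X.; (3,1)=-1→X./XO/.O/.X
ply 2: X./XO/XO/.. is terminal -1 (O); from X./XO/.O/.. depth 5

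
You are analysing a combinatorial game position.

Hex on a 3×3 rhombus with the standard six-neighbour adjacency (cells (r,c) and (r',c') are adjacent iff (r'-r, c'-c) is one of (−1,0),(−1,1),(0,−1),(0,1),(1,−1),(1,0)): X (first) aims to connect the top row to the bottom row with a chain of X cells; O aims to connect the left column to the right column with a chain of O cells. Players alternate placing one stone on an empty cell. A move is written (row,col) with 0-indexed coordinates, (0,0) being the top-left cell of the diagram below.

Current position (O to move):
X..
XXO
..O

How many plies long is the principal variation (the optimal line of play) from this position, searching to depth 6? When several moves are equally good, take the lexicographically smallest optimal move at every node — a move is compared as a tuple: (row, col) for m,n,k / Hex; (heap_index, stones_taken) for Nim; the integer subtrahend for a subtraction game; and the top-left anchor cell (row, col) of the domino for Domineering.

ply 1, O at X../XXO/..O | (0,1)=-1→XO./XXO/..O*; (0,2)=-1→X.O/XXO/..O; (2,0)=-1→X../XXO/O.O; (2,1)=-1→X../XXO/.OO
ply 2, X at XO./XXO/..O | (0,2)=+1→XOX/XXO/..O*; (2,0)=+1→XO./XXO/X.O; (2,1)=+1→XO./XXO/.XO
ply 3, O at XOX/XXO/..O | (2,0)=-1→XOX/XXO/O.O*; (2,1)=-1→XOX/XXO/.OO
ply 4, X at XOX/XXO/O.O | (2,1)=+1→XOX/XXO/OXO*
ply 5: XOX/XXO/OXO is terminal -1 (O); from X../XXO/..O depth 6

PV length from [X../XXO/..O]: 4 plies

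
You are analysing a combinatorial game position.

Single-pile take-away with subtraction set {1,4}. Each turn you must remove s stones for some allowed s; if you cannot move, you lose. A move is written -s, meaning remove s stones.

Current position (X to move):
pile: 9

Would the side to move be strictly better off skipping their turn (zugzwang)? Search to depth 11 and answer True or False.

zugzwang(9, X) = False

[9] X move#1: -1:-1/8, -4:+1/5*
[5] O move#2: -1:-1/4*, -4:-1/1
[4] X move#3: -1:-1/3, -4:+1/0*
[0] end (terminal -1, O#4); searched 9 to 11
suppose X passes — search the same position with O to move:
pass> [9] O move#1: -1:-1/8, -4:+1/5*
pass> [5] X move#2: -1:-1/4*, -4:-1/1
pass> [4] O move#3: -1:-1/3, -4:+1/0*
pass> [0] end (terminal -1, X#4); searched 9 to 11
for X: play +1, pass -1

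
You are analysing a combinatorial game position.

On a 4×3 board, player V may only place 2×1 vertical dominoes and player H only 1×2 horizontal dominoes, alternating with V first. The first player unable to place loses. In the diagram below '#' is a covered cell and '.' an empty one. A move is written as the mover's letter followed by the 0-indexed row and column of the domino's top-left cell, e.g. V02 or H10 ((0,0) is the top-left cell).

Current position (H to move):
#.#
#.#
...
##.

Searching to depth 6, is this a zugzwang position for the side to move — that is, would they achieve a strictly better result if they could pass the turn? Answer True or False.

zugzwang(#.#/#.#/.../##., H) = False

[#.#/#.#/.../##.] H move#1: H20:-1/#.#/#.#/##./##.*, H21:-1/#.#/#.#/.##/##.
[#.#/#.#/##./##.] V move#2: V01:+1/###/###/##./##.*, V22:+1/#.#/#.#/###/###
[###/###/##./##.] end (terminal -1, H#3); searched #.#/#.#/.../##. to 6
if H skipped the turn, V would face:
~ [#.#/#.#/.../##.] V move#1: V01:-1/###/###/.../##., V11:+1/#.#/###/.#./##.*, V22:+1/#.#/#.#/..#/###
~ [#.#/###/.#./##.] end (terminal -1, H#2); searched #.#/#.#/.../##. to 6
compare (H): move=-1 vs pass=-1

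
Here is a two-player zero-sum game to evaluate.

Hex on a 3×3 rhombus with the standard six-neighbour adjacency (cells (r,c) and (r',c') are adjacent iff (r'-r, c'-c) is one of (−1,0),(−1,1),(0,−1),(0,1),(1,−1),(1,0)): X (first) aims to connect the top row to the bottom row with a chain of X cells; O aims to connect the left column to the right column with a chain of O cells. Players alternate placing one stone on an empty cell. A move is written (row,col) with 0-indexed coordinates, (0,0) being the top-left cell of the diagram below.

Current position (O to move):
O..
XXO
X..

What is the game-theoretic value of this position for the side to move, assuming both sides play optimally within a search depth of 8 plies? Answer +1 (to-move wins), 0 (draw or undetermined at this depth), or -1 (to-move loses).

value(O../XXO/X.., O) = -1

[O../XXO/X..] O move#1: (0,1):-1/OO./XXO/X..*, (0,2):-1/O.O/XXO/X.., (2,1):-1/O../XXO/XO., (2,2):-1/O../XXO/X.O
[OO./XXO/X..] X move#2: (0,2):+1/OOX/XXO/X..*, (2,1):-1/OO./XXO/XX., (2,2):-1/OO./XXO/X.X
[OOX/XXO/X..] end (terminal -1, O#3); searched O../XXO/X.. to 8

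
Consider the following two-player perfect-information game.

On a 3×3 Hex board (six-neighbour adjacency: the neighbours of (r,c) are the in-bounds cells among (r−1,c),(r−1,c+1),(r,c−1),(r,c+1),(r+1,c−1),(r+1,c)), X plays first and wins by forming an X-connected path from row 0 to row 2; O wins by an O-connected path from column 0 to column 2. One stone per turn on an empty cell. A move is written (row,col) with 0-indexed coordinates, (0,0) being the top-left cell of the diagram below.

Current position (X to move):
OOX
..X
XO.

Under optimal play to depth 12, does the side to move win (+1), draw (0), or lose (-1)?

p1 X@[OOX/..X/XO.]: (1,0)[OOX/X.X/XO.]+1* (1,1)[OOX/.XX/XO.]+1 (2,2)[OOX/..X/XOX]+1
p2 O@[OOX/X.X/XO.]: (1,1)[OOX/XOX/XO.]-1* (2,2)[OOX/X.X/XOO]-1
p3 X@[OOX/XOX/XO.]: (2,2)[OOX/XOX/XOX]+1*
p4 O@[OOX/XOX/XOX] terminal -1; root [OOX/..X/XO.] d12

value(OOX/..X/XO., X) = +1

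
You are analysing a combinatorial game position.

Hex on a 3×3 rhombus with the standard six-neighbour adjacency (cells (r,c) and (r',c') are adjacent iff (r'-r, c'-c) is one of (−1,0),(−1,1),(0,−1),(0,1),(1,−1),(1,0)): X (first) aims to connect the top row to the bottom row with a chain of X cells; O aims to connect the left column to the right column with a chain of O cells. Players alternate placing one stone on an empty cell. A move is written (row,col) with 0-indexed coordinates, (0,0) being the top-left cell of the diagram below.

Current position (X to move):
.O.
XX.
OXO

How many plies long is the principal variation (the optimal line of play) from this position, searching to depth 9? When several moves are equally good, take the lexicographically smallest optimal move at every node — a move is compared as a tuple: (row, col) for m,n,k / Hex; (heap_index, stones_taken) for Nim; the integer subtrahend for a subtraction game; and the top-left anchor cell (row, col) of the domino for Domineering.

[.O./XX./OXO] X move#1: (0,0):+1/XO./XX./OXO*, (0,2):+1/.OX/XX./OXO, (1,2):+1/.O./XXX/OXO
[XO./XX./OXO] end (terminal -1, O#2); searched .O./XX./OXO to 9

PV length from [.O./XX./OXO]: 1 ply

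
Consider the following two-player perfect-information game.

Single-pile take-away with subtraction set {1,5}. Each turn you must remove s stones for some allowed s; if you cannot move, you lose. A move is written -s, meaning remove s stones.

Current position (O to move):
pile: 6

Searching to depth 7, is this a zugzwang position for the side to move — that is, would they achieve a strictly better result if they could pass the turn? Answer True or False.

p1 O@[6]: -1[5]-1* -5[1]-1
p2 X@[5]: -1[4]+1* -5[0]+1
p3 O@[4]: -1[3]-1*
p4 X@[3]: -1[2]+1*
p5 O@[2]: -1[1]-1*
p6 X@[1]: -1[0]+1*
p7 O@[0] terminal -1; root [6] d7
suppose O passes — search the same position with X to move:
pass> p1 X@[6]: -1[5]-1* -5[1]-1
pass> p2 O@[5]: -1[4]+1* -5[0]+1
pass> p3 X@[4]: -1[3]-1*
pass> p4 O@[3]: -1[2]+1*
pass> p5 X@[2]: -1[1]-1*
pass> p6 O@[1]: -1[0]+1*
pass> p7 X@[0] terminal -1; root [6] d7
for O: play -1, pass +1

zugzwang(6, O) = True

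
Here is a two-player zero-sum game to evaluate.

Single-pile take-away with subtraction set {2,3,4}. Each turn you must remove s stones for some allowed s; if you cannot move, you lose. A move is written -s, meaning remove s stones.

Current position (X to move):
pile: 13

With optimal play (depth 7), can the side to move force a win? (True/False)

ply 1, X at 13 | -2=-1→11*; -3=-1→10; -4=-1→9
ply 2, O at 11 | -2=-1→9; -3=-1→8; -4=+1→7*
ply 3, X at 7 | -2=-1→5*; -3=-1→4; -4=-1→3
ply 4, O at 5 | -2=-1→3; -3=-1→2; -4=+1→1*
ply 5: 1 is terminal -1 (X); from 13 depth 7

X winning at [13]: False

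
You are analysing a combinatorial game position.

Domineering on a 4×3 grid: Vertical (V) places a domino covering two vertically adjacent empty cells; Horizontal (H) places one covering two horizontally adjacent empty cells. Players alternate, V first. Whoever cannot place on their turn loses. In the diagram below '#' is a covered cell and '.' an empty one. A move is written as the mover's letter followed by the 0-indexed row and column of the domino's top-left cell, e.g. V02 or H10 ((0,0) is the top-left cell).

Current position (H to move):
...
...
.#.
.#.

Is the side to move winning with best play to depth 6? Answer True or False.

H winning at [.../.../.#./.#.]: False

p1 H@[.../.../.#./.#.]: H00[##./.../.#./.#.]-1* H01[.##/.../.#./.#.]-1 H10[.../##./.#./.#.]-1 H11[.../.##/.#./.#.]-1
p2 V@[##./.../.#./.#.]: V02[###/..#/.#./.#.]+1* V10[##./#../##./.#.]+1 V12[##./..#/.##/.#.]+1 V20[##./.../##./##.]+1 V22[##./.../.##/.##]+1
p3 H@[###/..#/.#./.#.]: H10[###/###/.#./.#.]-1*
p4 V@[###/###/.#./.#.]: V20[###/###/##./##.]+1* V22[###/###/.##/.##]+1
p5 H@[###/###/##./##.] terminal -1; root [.../.../.#./.#.] d6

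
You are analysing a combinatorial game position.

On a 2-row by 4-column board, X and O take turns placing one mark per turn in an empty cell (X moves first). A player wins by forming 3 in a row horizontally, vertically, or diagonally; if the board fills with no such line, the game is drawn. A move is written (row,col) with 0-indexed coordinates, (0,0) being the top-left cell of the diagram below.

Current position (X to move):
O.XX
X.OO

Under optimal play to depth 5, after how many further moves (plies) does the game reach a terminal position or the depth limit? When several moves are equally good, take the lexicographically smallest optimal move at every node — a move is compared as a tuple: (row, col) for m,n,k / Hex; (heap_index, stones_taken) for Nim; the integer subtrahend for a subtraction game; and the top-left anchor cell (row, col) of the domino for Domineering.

PV length from [O.XX/X.OO]: 1 ply

p1 X@[O.XX/X.OO]: (0,1)[OXXX/X.OO]+1* (1,1)[O.XX/XXOO]+0
p2 O@[OXXX/X.OO] terminal -1; root [O.XX/X.OO] d5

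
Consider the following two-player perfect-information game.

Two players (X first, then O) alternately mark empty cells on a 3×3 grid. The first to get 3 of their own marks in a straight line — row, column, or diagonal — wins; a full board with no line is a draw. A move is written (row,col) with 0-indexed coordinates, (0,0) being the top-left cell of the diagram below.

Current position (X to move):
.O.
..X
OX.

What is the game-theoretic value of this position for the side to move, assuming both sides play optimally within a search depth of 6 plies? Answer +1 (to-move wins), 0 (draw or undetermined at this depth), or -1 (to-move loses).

value(.O./..X/OX., X) = 0

p1 X@[.O./..X/OX.]: (0,0)[XO./..X/OX.]+0* (0,2)[.OX/..X/OX.]+0 (1,0)[.O./X.X/OX.]+0 (1,1)[.O./.XX/OX.]+0 (2,2)[.O./..X/OXX]-1
p2 O@[XO./..X/OX.]: (0,2)[XOO/..X/OX.]-1 (1,0)[XO./O.X/OX.]-1 (1,1)[XO./.OX/OX.]+0* (2,2)[XO./..X/OXO]+0
p3 X@[XO./.OX/OX.]: (0,2)[XOX/.OX/OX.]+0* (1,0)[XO./XOX/OX.]-1 (2,2)[XO./.OX/OXX]-1
p4 O@[XOX/.OX/OX.]: (1,0)[XOX/OOX/OX.]-1 (2,2)[XOX/.OX/OXO]+0*
p5 X@[XOX/.OX/OXO]: (1,0)[XOX/XOX/OXO]+0*
p6 O@[XOX/XOX/OXO] terminal +0; root [.O./..X/OX.] d6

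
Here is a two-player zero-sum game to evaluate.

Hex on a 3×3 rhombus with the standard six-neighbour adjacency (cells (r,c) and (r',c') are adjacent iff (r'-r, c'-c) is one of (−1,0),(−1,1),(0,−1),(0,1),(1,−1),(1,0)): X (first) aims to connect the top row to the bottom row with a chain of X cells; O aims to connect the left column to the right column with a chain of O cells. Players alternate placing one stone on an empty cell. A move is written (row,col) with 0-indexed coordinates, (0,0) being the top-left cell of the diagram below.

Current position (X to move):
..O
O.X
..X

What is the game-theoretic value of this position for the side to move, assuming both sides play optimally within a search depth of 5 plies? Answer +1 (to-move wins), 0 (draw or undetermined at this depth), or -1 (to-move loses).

value(..O/O.X/..X, X) = -1

[..O/O.X/..X] X move#1: (0,0):-1/X.O/O.X/..X*, (0,1):-1/.XO/O.X/..X, (1,1):-1/..O/OXX/..X, (2,0):-1/..O/O.X/X.X, (2,1):-1/..O/O.X/.XX
[X.O/O.X/..X] O move#2: (0,1):+1/XOO/O.X/..X*, (1,1):+1/X.O/OOX/..X, (2,0):+1/X.O/O.X/O.X, (2,1):+1/X.O/O.X/.OX
[XOO/O.X/..X] end (terminal -1, X#3); searched ..O/O.X/..X to 5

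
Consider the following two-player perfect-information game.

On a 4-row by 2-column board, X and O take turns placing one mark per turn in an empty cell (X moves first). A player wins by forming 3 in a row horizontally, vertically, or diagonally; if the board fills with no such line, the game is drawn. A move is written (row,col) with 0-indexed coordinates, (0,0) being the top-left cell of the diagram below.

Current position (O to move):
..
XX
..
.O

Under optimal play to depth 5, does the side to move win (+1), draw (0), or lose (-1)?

value(../XX/../.O, O) = 0

p1 O@[../XX/../.O]: (0,0)[O./XX/../.O]+0* (0,1)[.O/XX/../.O]-1 (2,0)[../XX/O./.O]+0 (2,1)[../XX/.O/.O]-1 (3,0)[../XX/../OO]+0
p2 X@[O./XX/../.O]: (0,1)[OX/XX/../.O]+0* (2,0)[O./XX/X./.O]+0 (2,1)[O./XX/.X/.O]+0 (3,0)[O./XX/../XO]+0
p3 O@[OX/XX/../.O]: (2,0)[OX/XX/O./.O]-1 (2,1)[OX/XX/.O/.O]+0* (3,0)[OX/XX/../OO]-1
p4 X@[OX/XX/.O/.O]: (2,0)[OX/XX/XO/.O]+0* (3,0)[OX/XX/.O/XO]+0
p5 O@[OX/XX/XO/.O]: (3,0)[OX/XX/XO/OO]+0*
p6 X@[OX/XX/XO/OO] terminal +0; root [../XX/../.O] d5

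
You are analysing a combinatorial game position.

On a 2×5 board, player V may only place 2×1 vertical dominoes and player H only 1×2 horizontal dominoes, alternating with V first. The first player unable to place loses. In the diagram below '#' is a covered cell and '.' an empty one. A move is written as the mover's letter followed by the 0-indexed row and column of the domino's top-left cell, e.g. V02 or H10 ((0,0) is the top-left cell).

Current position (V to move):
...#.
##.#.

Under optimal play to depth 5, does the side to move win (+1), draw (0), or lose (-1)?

value(...#./##.#., V) = +1

p1 V@[...#./##.#.]: V02[..##./####.]+1* V04[...##/##.##]-1
p2 H@[..##./####.]: H00[####./####.]-1*
p3 V@[####./####.]: V04[#####/#####]+1*
p4 H@[#####/#####] terminal -1; root [...#./##.#.] d5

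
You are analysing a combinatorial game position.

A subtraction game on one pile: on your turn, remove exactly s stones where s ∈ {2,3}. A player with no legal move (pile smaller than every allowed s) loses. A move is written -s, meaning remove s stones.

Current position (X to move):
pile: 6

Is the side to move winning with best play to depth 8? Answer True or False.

ply 1, X at 6 | -2=-1→4*; -3=-1→3
ply 2, O at 4 | -2=-1→2; -3=+1→1*
ply 3: 1 is terminal -1 (X); from 6 depth 8

X winning at [6]: False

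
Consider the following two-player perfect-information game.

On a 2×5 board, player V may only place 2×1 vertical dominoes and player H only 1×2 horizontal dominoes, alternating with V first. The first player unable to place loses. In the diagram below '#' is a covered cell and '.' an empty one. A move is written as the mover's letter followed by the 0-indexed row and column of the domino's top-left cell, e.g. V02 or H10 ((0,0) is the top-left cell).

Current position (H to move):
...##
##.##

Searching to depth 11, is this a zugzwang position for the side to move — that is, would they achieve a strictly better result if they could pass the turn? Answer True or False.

[...##/##.##] H move#1: H00:-1/##.##/##.##, H01:+1/.####/##.##*
[.####/##.##] end (terminal -1, V#2); searched ...##/##.## to 11
if H skipped the turn, V would face:
~ [...##/##.##] V move#1: V02:-1/..###/#####*
~ [..###/#####] H move#2: H00:+1/#####/#####*
~ [#####/#####] end (terminal -1, V#3); searched ...##/##.## to 11
compare (H): move=+1 vs pass=+1

zugzwang(...##/##.##, H) = False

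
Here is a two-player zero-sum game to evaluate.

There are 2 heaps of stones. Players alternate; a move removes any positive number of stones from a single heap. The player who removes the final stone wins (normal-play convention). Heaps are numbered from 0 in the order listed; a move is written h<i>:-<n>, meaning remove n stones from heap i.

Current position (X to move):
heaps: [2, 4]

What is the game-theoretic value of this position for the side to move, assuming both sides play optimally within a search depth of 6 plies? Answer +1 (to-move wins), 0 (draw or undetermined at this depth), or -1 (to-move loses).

value((2,4), X) = +1

p1 X@[(2,4)]: h0:-1[(1,4)]-1 h0:-2[(0,4)]-1 h1:-1[(2,3)]-1 h1:-2[(2,2)]+1* h1:-3[(2,1)]-1 h1:-4[(2,0)]-1
p2 O@[(2,2)]: h0:-1[(1,2)]-1* h0:-2[(0,2)]-1 h1:-1[(2,1)]-1 h1:-2[(2,0)]-1
p3 X@[(1,2)]: h0:-1[(0,2)]-1 h1:-1[(1,1)]+1* h1:-2[(1,0)]-1
p4 O@[(1,1)]: h0:-1[(0,1)]-1* h1:-1[(1,0)]-1
p5 X@[(0,1)]: h1:-1[(0,0)]+1*
p6 O@[(0,0)] terminal -1; root [(2,4)] d6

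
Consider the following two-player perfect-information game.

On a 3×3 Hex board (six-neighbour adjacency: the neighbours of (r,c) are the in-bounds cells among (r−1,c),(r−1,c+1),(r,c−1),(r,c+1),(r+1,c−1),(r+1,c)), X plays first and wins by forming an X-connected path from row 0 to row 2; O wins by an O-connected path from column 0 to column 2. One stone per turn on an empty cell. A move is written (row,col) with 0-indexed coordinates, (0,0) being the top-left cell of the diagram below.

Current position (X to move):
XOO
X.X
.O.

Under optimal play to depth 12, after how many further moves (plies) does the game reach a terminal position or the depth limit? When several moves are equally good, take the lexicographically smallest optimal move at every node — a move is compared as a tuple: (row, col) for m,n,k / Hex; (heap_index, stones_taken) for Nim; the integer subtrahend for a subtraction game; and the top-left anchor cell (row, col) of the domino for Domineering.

PV length from [XOO/X.X/.O.]: 3 plies

[XOO/X.X/.O.] X move#1: (1,1):+1/XOO/XXX/.O.*, (2,0):+1/XOO/X.X/XO., (2,2):+1/XOO/X.X/.OX
[XOO/XXX/.O.] O move#2: (2,0):-1/XOO/XXX/OO.*, (2,2):-1/XOO/XXX/.OO
[XOO/XXX/OO.] X move#3: (2,2):+1/XOO/XXX/OOX*
[XOO/XXX/OOX] end (terminal -1, O#4); searched XOO/X.X/.O. to 12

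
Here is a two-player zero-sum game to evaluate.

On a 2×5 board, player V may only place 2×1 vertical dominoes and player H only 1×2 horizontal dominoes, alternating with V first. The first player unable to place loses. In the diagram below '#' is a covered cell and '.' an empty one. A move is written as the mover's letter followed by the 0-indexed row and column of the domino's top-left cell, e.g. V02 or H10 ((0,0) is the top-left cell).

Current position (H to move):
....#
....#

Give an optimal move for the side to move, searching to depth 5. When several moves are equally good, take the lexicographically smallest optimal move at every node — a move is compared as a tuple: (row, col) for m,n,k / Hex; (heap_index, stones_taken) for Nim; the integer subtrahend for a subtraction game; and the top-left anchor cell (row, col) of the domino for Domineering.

p1 H@[....#/....#]: H00[##..#/....#]-1 H01[.##.#/....#]+1* H02[..###/....#]-1 H10[....#/##..#]-1 H11[....#/.##.#]+1 H12[....#/..###]-1
p2 V@[.##.#/....#]: V00[###.#/#...#]-1* V03[.####/...##]-1
p3 H@[###.#/#...#]: H11[###.#/###.#]-1 H12[###.#/#.###]+1*
p4 V@[###.#/#.###] terminal -1; root [....#/....#] d5

H's best at [....#/....#]: H01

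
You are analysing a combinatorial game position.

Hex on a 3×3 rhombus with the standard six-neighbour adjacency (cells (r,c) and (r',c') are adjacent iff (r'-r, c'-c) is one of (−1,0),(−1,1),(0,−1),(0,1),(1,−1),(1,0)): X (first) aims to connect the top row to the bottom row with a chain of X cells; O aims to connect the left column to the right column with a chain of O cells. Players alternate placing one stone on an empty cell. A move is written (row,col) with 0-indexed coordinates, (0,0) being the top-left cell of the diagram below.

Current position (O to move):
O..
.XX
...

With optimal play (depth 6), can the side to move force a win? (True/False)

p1 O@[O../.XX/...]: (0,1)[OO./.XX/...]-1* (0,2)[O.O/.XX/...]-1 (1,0)[O../OXX/...]-1 (2,0)[O../.XX/O..]-1 (2,1)[O../.XX/.O.]-1 (2,2)[O../.XX/..O]-1
p2 X@[OO./.XX/...]: (0,2)[OOX/.XX/...]+1* (1,0)[OO./XXX/...]-1 (2,0)[OO./.XX/X..]-1 (2,1)[OO./.XX/.X.]-1 (2,2)[OO./.XX/..X]-1
p3 O@[OOX/.XX/...]: (1,0)[OOX/OXX/...]-1* (2,0)[OOX/.XX/O..]-1 (2,1)[OOX/.XX/.O.]-1 (2,2)[OOX/.XX/..O]-1
p4 X@[OOX/OXX/...]: (2,0)[OOX/OXX/X..]+1* (2,1)[OOX/OXX/.X.]+1 (2,2)[OOX/OXX/..X]+1
p5 O@[OOX/OXX/X..] terminal -1; root [O../.XX/...] d6

O winning at [O../.XX/...]: False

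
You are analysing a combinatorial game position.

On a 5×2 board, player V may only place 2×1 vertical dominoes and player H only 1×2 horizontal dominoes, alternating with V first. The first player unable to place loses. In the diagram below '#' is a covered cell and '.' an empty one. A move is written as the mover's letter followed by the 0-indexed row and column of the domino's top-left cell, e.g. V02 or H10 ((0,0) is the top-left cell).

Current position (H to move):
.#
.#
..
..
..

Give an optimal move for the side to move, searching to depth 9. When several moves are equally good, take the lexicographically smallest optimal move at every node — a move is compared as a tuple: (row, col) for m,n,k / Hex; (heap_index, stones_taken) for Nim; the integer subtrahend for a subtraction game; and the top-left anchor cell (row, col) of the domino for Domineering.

H's best at [.#/.#/../../..]: H30

ply 1, H at .#/.#/../../.. | H20=-1→.#/.#/##/../..; H30=+1→.#/.#/../##/..*; H40=-1→.#/.#/../../##
ply 2, V at .#/.#/../##/.. | V00=-1→##/##/../##/..*; V10=-1→.#/##/#./##/..
ply 3, H at ##/##/../##/.. | H20=+1→##/##/##/##/..*; H40=+1→##/##/../##/##
ply 4: ##/##/##/##/.. is terminal -1 (V); from .#/.#/../../.. depth 9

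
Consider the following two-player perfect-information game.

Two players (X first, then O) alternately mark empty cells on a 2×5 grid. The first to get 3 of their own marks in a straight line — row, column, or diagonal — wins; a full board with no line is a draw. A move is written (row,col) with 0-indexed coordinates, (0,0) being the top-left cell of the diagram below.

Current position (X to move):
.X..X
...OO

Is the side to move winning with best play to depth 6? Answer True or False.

X winning at [.X..X/...OO]: False

[.X..X/...OO] X move#1: (0,0):-1/XX..X/...OO, (0,2):-1/.XX.X/...OO, (0,3):-1/.X.XX/...OO, (1,0):-1/.X..X/X..OO, (1,1):-1/.X..X/.X.OO, (1,2):+0/.X..X/..XOO*
[.X..X/..XOO] O move#2: (0,0):+0/OX..X/..XOO*, (0,2):+0/.XO.X/..XOO, (0,3):+0/.X.OX/..XOO, (1,0):-1/.X..X/O.XOO, (1,1):-1/.X..X/.OXOO
[OX..X/..XOO] X move#3: (0,2):+0/OXX.X/..XOO*, (0,3):+0/OX.XX/..XOO, (1,0):+0/OX..X/X.XOO, (1,1):+0/OX..X/.XXOO
[OXX.X/..XOO] O move#4: (0,3):+0/OXXOX/..XOO*, (1,0):-1/OXX.X/O.XOO, (1,1):-1/OXX.X/.OXOO
[OXXOX/..XOO] X move#5: (1,0):+0/OXXOX/X.XOO*, (1,1):+0/OXXOX/.XXOO
[OXXOX/X.XOO] O move#6: (1,1):+0/OXXOX/XOXOO*
[OXXOX/XOXOO] end (terminal +0, X#7); searched .X..X/...OO to 6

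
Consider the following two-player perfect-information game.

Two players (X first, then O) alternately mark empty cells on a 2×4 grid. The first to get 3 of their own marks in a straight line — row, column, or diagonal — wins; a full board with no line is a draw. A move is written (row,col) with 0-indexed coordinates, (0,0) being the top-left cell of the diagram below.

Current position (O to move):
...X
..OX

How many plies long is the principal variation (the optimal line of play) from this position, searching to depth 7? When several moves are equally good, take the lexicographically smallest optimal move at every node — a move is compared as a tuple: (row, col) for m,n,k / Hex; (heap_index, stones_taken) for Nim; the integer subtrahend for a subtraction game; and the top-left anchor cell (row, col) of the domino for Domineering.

p1 O@[...X/..OX]: (0,0)[O..X/..OX]+0* (0,1)[.O.X/..OX]+0 (0,2)[..OX/..OX]+0 (1,0)[...X/O.OX]+0 (1,1)[...X/.OOX]+0
p2 X@[O..X/..OX]: (0,1)[OX.X/..OX]+0* (0,2)[O.XX/..OX]+0 (1,0)[O..X/X.OX]+0 (1,1)[O..X/.XOX]+0
p3 O@[OX.X/..OX]: (0,2)[OXOX/..OX]+0* (1,0)[OX.X/O.OX]-1 (1,1)[OX.X/.OOX]-1
p4 X@[OXOX/..OX]: (1,0)[OXOX/X.OX]+0* (1,1)[OXOX/.XOX]+0
p5 O@[OXOX/X.OX]: (1,1)[OXOX/XOOX]+0*
p6 X@[OXOX/XOOX] terminal +0; root [...X/..OX] d7

PV length from [...X/..OX]: 5 plies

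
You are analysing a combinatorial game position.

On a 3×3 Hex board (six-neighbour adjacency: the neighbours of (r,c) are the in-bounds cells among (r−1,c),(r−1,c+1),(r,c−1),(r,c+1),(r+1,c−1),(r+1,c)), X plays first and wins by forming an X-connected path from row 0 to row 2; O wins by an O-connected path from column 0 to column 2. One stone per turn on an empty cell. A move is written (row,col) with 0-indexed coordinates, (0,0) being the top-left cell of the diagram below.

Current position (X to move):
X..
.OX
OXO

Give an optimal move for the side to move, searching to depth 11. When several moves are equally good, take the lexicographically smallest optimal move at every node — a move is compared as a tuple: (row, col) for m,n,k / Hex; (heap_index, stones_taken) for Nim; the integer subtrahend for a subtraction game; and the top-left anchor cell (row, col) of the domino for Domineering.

X's best at [X../.OX/OXO]: (0,2)

p1 X@[X../.OX/OXO]: (0,1)[XX./.OX/OXO]-1 (0,2)[X.X/.OX/OXO]+1* (1,0)[X../XOX/OXO]-1
p2 O@[X.X/.OX/OXO] terminal -1; root [X../.OX/OXO] d11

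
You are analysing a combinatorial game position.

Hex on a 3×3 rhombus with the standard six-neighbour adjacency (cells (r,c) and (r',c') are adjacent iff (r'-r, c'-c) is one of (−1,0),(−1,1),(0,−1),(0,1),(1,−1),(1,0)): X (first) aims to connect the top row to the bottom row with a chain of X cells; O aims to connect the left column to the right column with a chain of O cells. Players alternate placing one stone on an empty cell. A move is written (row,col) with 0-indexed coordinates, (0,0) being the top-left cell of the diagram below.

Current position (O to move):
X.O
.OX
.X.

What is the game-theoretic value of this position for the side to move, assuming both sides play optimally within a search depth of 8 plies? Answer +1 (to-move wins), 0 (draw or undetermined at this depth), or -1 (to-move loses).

ply 1, O at X.O/.OX/.X. | (0,1)=+1→XOO/.OX/.X.*; (1,0)=+1→X.O/OOX/.X.; (2,0)=+1→X.O/.OX/OX.; (2,2)=+1→X.O/.OX/.XO
ply 2, X at XOO/.OX/.X. | (1,0)=-1→XOO/XOX/.X.*; (2,0)=-1→XOO/.OX/XX.; (2,2)=-1→XOO/.OX/.XX
ply 3, O at XOO/XOX/.X. | (2,0)=+1→XOO/XOX/OX.*; (2,2)=-1→XOO/XOX/.XO
ply 4: XOO/XOX/OX. is terminal -1 (X); from X.O/.OX/.X. depth 8

value(X.O/.OX/.X., O) = +1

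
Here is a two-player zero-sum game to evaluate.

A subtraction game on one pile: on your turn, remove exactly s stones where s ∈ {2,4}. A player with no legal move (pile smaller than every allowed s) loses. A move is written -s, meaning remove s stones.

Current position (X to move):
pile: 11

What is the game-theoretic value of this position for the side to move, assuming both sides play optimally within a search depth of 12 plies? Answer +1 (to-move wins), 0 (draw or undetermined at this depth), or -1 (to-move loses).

value(11, X) = +1

[11] X move#1: -2:-1/9, -4:+1/7*
[7] O move#2: -2:-1/5*, -4:-1/3
[5] X move#3: -2:-1/3, -4:+1/1*
[1] end (terminal -1, O#4); searched 11 to 12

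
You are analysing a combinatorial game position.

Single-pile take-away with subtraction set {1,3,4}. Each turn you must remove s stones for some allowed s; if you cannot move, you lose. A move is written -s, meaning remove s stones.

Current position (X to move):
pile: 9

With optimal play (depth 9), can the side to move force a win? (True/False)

[9] X move#1: -1:-1/8*, -3:-1/6, -4:-1/5
[8] O move#2: -1:+1/7*, -3:-1/5, -4:-1/4
[7] X move#3: -1:-1/6*, -3:-1/4, -4:-1/3
[6] O move#4: -1:-1/5, -3:-1/3, -4:+1/2*
[2] X move#5: -1:-1/1*
[1] O move#6: -1:+1/0*
[0] end (terminal -1, X#7); searched 9 to 9

X winning at [9]: False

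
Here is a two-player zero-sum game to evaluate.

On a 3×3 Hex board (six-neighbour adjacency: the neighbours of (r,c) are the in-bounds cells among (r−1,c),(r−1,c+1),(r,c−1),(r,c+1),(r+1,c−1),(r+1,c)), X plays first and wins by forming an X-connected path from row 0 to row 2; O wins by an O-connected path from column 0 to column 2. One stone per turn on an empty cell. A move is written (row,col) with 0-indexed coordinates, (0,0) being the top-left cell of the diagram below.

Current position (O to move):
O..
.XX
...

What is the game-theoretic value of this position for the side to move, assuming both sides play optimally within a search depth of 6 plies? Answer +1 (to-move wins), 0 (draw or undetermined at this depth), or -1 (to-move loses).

ply 1, O at O../.XX/... | (0,1)=-1→OO./.XX/...*; (0,2)=-1→O.O/.XX/...; (1,0)=-1→O../OXX/...; (2,0)=-1→O../.XX/O..; (2,1)=-1→O../.XX/.O.; (2,2)=-1→O../.XX/..O
ply 2, X at OO./.XX/... | (0,2)=+1→OOX/.XX/...*; (1,0)=-1→OO./XXX/...; (2,0)=-1→OO./.XX/X..; (2,1)=-1→OO./.XX/.X.; (2,2)=-1→OO./.XX/..X
ply 3, O at OOX/.XX/... | (1,0)=-1→OOX/OXX/...*; (2,0)=-1→OOX/.XX/O..; (2,1)=-1→OOX/.XX/.O.; (2,2)=-1→OOX/.XX/..O
ply 4, X at OOX/OXX/... | (2,0)=+1→OOX/OXX/X..*; (2,1)=+1→OOX/OXX/.X.; (2,2)=+1→OOX/OXX/..X
ply 5: OOX/OXX/X.. is terminal -1 (O); from O../.XX/... depth 6

value(O../.XX/..., O) = -1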